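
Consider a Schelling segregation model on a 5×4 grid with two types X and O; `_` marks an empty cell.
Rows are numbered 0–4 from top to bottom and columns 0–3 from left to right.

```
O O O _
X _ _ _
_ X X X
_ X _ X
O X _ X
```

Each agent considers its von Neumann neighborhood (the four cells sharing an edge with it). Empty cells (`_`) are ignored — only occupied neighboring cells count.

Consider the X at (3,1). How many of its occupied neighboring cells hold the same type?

Occupied neighbors of (3,1): (2,1)=X, (4,1)=X.
Same type (X): 2 of 2.

2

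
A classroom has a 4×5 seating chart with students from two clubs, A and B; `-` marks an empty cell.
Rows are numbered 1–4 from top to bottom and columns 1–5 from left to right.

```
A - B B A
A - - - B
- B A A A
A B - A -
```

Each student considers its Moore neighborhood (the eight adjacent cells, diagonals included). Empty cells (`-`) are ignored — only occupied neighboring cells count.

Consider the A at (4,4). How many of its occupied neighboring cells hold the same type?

3

Occupied neighbors of (4,4): (3,3)=A, (3,4)=A, (3,5)=A.
Same type (A): 3 of 3.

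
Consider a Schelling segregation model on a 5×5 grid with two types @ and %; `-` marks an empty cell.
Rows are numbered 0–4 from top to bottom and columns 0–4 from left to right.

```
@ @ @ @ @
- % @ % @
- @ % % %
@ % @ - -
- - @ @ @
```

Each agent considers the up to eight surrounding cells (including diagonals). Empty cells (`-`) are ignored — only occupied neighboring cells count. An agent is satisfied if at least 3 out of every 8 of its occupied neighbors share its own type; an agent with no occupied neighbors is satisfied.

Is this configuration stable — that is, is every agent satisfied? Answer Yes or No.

No

(0,0)@ 1/2 ok
(0,1)@ 3/4 ok
(0,2)@ 3/5 ok
(0,3)@ 4/5 ok
(0,4)@ 2/3 ok
(1,1)% 1/6 unhappy
(1,2)@ 4/8 ok
(1,3)% 3/8 ok
(1,4)@ 2/5 ok
(2,1)@ 3/6 ok
(2,2)% 4/7 ok
(2,3)% 3/6 ok
(2,4)% 2/3 ok
(3,0)@ 1/2 ok
(3,1)% 1/5 unhappy
(3,2)@ 3/6 ok
(4,2)@ 2/3 ok
(4,3)@ 3/3 ok
(4,4)@ 1/1 ok
For instance (1,1) has only 1/6 same-type neighbors, below 3/8.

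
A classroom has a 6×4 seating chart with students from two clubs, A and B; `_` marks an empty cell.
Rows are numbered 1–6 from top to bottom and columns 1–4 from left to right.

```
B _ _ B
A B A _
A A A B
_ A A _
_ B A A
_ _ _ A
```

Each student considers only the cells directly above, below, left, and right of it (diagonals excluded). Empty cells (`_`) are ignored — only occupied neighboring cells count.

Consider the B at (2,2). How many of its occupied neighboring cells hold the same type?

0

Occupied neighbors of (2,2): (3,2)=A, (2,1)=A, (2,3)=A.
Same type (B): 0 of 3.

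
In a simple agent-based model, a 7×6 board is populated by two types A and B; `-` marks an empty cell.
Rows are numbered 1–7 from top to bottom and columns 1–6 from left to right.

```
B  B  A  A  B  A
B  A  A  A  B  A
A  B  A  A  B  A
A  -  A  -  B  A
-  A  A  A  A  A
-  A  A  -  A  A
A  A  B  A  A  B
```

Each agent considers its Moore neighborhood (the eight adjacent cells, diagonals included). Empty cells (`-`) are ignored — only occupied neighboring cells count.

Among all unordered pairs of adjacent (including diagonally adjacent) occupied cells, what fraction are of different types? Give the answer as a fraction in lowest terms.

Scan each occupied cell's neighbors to the right and below (and the two forward diagonals) so each pair is counted once.
Row 1: B(1,1)–B(1,2)= B(1,1)–B(2,1)= B(1,1)–A(2,2)≠ B(1,2)–A(1,3)≠ B(1,2)–A(2,2)≠ B(1,2)–A(2,3)≠ B(1,2)–B(2,1)= A(1,3)–A(1,4)= A(1,3)–A(2,3)= A(1,3)–A(2,4)= A(1,3)–A(2,2)= A(1,4)–B(1,5)≠ A(1,4)–A(2,4)= A(1,4)–B(2,5)≠ A(1,4)–A(2,3)= B(1,5)–A(1,6)≠ B(1,5)–B(2,5)= B(1,5)–A(2,6)≠ B(1,5)–A(2,4)≠ A(1,6)–A(2,6)= A(1,6)–B(2,5)≠  → 10/21 unlike.
Row 2: B(2,1)–A(2,2)≠ B(2,1)–A(3,1)≠ B(2,1)–B(3,2)= A(2,2)–A(2,3)= A(2,2)–B(3,2)≠ A(2,2)–A(3,3)= A(2,2)–A(3,1)= A(2,3)–A(2,4)= A(2,3)–A(3,3)= A(2,3)–A(3,4)= A(2,3)–B(3,2)≠ A(2,4)–B(2,5)≠ A(2,4)–A(3,4)= A(2,4)–B(3,5)≠ A(2,4)–A(3,3)= B(2,5)–A(2,6)≠ B(2,5)–B(3,5)= B(2,5)–A(3,6)≠ B(2,5)–A(3,4)≠ A(2,6)–A(3,6)= A(2,6)–B(3,5)≠  → 10/21 unlike.
Row 3: A(3,1)–B(3,2)≠ A(3,1)–A(4,1)= B(3,2)–A(3,3)≠ B(3,2)–A(4,3)≠ B(3,2)–A(4,1)≠ A(3,3)–A(3,4)= A(3,3)–A(4,3)= A(3,4)–B(3,5)≠ A(3,4)–B(4,5)≠ A(3,4)–A(4,3)= B(3,5)–A(3,6)≠ B(3,5)–B(4,5)= B(3,5)–A(4,6)≠ A(3,6)–A(4,6)= A(3,6)–B(4,5)≠  → 9/15 unlike.
Row 4: A(4,1)–A(5,2)= A(4,3)–A(5,3)= A(4,3)–A(5,4)= A(4,3)–A(5,2)= B(4,5)–A(4,6)≠ B(4,5)–A(5,5)≠ B(4,5)–A(5,6)≠ B(4,5)–A(5,4)≠ A(4,6)–A(5,6)= A(4,6)–A(5,5)=  → 4/10 unlike.
Row 5: A(5,2)–A(5,3)= A(5,2)–A(6,2)= A(5,2)–A(6,3)= A(5,3)–A(5,4)= A(5,3)–A(6,3)= A(5,3)–A(6,2)= A(5,4)–A(5,5)= A(5,4)–A(6,5)= A(5,4)–A(6,3)= A(5,5)–A(5,6)= A(5,5)–A(6,5)= A(5,5)–A(6,6)= A(5,6)–A(6,6)= A(5,6)–A(6,5)=  → 0/14 unlike.
Row 6: A(6,2)–A(6,3)= A(6,2)–A(7,2)= A(6,2)–B(7,3)≠ A(6,2)–A(7,1)= A(6,3)–B(7,3)≠ A(6,3)–A(7,4)= A(6,3)–A(7,2)= A(6,5)–A(6,6)= A(6,5)–A(7,5)= A(6,5)–B(7,6)≠ A(6,5)–A(7,4)= A(6,6)–B(7,6)≠ A(6,6)–A(7,5)=  → 4/13 unlike.
Row 7: A(7,1)–A(7,2)= A(7,2)–B(7,3)≠ B(7,3)–A(7,4)≠ A(7,4)–A(7,5)= A(7,5)–B(7,6)≠  → 3/5 unlike.
Total adjacent occupied pairs: 99; unlike-type pairs: 40.
40/99 is already in lowest terms.

40/99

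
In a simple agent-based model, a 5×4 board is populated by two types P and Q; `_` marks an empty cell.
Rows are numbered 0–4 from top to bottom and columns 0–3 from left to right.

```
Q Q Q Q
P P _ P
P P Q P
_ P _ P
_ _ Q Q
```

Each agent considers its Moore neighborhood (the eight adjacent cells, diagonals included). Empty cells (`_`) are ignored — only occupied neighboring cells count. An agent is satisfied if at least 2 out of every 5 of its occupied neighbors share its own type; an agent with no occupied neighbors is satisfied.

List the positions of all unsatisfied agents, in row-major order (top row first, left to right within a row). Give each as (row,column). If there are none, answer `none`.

(0,0), (1,3), (2,2), (3,3), (4,2)

(0,0)Q 1/3 ✗
(0,1)Q 2/4 ✓
(0,2)Q 2/4 ✓
(0,3)Q 1/2 ✓
(1,0)P 3/5 ✓
(1,1)P 3/7 ✓
(1,3)P 1/4 ✗
(2,0)P 4/4 ✓
(2,1)P 4/5 ✓
(2,2)Q 0/6 ✗
(2,3)P 2/3 ✓
(3,1)P 2/4 ✓
(3,3)P 1/4 ✗
(4,2)Q 1/3 ✗
(4,3)Q 1/2 ✓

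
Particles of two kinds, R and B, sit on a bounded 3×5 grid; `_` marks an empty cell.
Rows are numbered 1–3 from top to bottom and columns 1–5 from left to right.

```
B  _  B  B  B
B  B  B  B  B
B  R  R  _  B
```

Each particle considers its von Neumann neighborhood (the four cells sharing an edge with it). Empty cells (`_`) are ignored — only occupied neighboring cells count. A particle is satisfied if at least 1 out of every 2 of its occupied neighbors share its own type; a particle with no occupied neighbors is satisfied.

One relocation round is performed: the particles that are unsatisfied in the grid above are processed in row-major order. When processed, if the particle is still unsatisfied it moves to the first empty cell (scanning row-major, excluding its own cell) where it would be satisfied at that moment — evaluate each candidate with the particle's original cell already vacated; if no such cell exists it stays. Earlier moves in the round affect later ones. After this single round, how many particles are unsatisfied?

Initially unsatisfied (in order): (3,2).
  (3,2): no empty cell satisfies it; stays.
Resulting grid:
B _ B B B
B B B B B
B R R _ B
Unsatisfied now: (3,2).

1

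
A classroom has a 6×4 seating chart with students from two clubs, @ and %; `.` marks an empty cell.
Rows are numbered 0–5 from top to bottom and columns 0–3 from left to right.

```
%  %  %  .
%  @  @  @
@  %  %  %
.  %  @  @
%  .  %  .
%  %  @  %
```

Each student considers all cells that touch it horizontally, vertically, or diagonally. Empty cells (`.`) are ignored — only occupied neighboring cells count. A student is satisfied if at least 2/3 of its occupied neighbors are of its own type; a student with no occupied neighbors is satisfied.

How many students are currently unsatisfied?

Row 0: (0,0)% 2/3 ok · (0,1)% 3/5 unhappy · (0,2)% 1/4 unhappy
Row 1: (1,0)% 3/5 unhappy · (1,1)@ 2/8 unhappy · (1,2)@ 2/7 unhappy · (1,3)@ 1/4 unhappy
Row 2: (2,0)@ 1/4 unhappy · (2,1)% 3/7 unhappy · (2,2)% 3/8 unhappy · (2,3)% 1/5 unhappy
Row 3: (3,1)% 4/6 ok · (3,2)@ 1/6 unhappy · (3,3)@ 1/4 unhappy
Row 4: (4,0)% 3/3 ok · (4,2)% 3/6 unhappy
Row 5: (5,0)% 2/2 ok · (5,1)% 3/4 ok · (5,2)@ 0/3 unhappy · (5,3)% 1/2 unhappy
Unsatisfied: (0,1), (0,2), (1,0), (1,1), (1,2), (1,3), (2,0), (2,1), (2,2), (2,3), (3,2), (3,3), (4,2), (5,2), (5,3) — 15 in total.

15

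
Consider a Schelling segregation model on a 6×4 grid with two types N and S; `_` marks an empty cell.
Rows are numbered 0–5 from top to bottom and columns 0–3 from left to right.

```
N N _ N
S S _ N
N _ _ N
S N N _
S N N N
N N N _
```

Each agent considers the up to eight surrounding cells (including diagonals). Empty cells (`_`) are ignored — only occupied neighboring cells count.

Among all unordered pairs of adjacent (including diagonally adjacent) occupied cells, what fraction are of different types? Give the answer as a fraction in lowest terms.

13/36

Scan each occupied cell's neighbors to the right and below (and the two forward diagonals) so each pair is counted once.
From row 0: 4 unlike of 6 pairs (running 4/6).
From row 1: 2 unlike of 4 pairs (running 6/10).
From row 2: 1 unlike of 3 pairs (running 7/13).
From row 3: 3 unlike of 10 pairs (running 10/23).
From row 4: 3 unlike of 11 pairs (running 13/34).
From row 5: 0 unlike of 2 pairs (running 13/36).
Total adjacent occupied pairs: 36; unlike-type pairs: 13.
13/36 is already in lowest terms.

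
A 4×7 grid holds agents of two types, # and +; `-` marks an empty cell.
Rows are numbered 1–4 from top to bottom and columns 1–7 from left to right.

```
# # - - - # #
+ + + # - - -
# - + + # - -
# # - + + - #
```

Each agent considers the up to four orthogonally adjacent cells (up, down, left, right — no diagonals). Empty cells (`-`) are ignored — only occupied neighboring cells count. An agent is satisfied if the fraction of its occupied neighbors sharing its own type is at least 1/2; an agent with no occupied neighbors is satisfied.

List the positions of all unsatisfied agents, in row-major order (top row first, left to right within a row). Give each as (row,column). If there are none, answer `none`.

(2,1), (2,4), (3,5)

(1,1)# 1/2 ✓
(1,2)# 1/2 ✓
(1,6)# 1/1 ✓
(1,7)# 1/1 ✓
(2,1)+ 1/3 ✗
(2,2)+ 2/3 ✓
(2,3)+ 2/3 ✓
(2,4)# 0/2 ✗
(3,1)# 1/2 ✓
(3,3)+ 2/2 ✓
(3,4)+ 2/4 ✓
(3,5)# 0/2 ✗
(4,1)# 2/2 ✓
(4,2)# 1/1 ✓
(4,4)+ 2/2 ✓
(4,5)+ 1/2 ✓
(4,7)# 0/0 ✓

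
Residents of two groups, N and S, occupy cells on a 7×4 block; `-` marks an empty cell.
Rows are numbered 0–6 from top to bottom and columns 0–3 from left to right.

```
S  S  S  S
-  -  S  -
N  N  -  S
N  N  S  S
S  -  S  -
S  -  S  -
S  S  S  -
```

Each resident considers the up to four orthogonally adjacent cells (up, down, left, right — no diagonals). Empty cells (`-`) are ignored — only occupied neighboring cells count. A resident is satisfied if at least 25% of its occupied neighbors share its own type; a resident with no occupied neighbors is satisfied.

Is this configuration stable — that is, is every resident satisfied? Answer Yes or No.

Row 0: (0,0)S 1/1 ✓ · (0,1)S 2/2 ✓ · (0,2)S 3/3 ✓ · (0,3)S 1/1 ✓
Row 1: (1,2)S 1/1 ✓
Row 2: (2,0)N 2/2 ✓ · (2,1)N 2/2 ✓ · (2,3)S 1/1 ✓
Row 3: (3,0)N 2/3 ✓ · (3,1)N 2/3 ✓ · (3,2)S 2/3 ✓ · (3,3)S 2/2 ✓
Row 4: (4,0)S 1/2 ✓ · (4,2)S 2/2 ✓
Row 5: (5,0)S 2/2 ✓ · (5,2)S 2/2 ✓
Row 6: (6,0)S 2/2 ✓ · (6,1)S 2/2 ✓ · (6,2)S 2/2 ✓
All meet the threshold, so the configuration is stable.

Yes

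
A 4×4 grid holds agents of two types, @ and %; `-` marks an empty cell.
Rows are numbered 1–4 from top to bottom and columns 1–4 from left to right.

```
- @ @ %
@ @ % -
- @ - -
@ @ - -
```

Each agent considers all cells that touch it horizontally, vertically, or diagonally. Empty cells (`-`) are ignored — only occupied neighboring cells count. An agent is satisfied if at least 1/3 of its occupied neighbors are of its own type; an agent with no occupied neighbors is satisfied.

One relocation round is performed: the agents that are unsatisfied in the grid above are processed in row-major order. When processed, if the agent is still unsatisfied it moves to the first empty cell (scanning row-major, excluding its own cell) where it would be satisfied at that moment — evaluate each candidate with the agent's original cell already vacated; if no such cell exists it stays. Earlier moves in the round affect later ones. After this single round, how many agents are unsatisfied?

0

Initially unsatisfied (in order): (2,3).
  (2,3) → (2,4).
Resulting grid:
- @ @ %
@ @ - %
- @ - -
@ @ - -
All satisfied now.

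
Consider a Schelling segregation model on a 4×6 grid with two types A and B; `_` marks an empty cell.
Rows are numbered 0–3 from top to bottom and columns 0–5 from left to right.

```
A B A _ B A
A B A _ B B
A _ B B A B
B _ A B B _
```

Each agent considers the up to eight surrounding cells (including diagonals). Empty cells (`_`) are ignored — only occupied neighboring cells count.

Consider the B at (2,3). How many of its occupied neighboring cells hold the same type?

Occupied neighbors of (2,3): (1,2)=A, (1,4)=B, (2,2)=B, (2,4)=A, (3,2)=A, (3,3)=B, (3,4)=B.
Same type (B): 4 of 7.

4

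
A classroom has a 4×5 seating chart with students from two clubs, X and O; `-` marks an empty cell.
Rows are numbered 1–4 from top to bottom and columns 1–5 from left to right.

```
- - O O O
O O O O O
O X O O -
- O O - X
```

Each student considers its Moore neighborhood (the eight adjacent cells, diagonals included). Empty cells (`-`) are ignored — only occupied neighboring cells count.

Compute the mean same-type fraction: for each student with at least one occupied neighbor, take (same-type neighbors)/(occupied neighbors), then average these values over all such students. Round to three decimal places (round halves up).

Row 1: (1,3)O 4/4 · (1,4)O 5/5 · (1,5)O 3/3
Row 2: (2,1)O 2/3 · (2,2)O 5/6 · (2,3)O 6/7 · (2,4)O 7/7 · (2,5)O 4/4
Row 3: (3,1)O 3/4 · (3,2)X 0/7 · (3,3)O 6/7 · (3,4)O 5/6
Row 4: (4,2)O 3/4 · (4,3)O 3/4 · (4,5)X 0/1
Sum over 15 students: 4/4 + 5/5 + 3/3 + 2/3 + 5/6 + 6/7 + 7/7 + 4/4 + 3/4 + 0/7 + 6/7 + 5/6 + 3/4 + 3/4 + 0/1 = 949/84; mean = 949/84 ÷ 15 = 949/1260 = 0.753174… → 0.753.

0.753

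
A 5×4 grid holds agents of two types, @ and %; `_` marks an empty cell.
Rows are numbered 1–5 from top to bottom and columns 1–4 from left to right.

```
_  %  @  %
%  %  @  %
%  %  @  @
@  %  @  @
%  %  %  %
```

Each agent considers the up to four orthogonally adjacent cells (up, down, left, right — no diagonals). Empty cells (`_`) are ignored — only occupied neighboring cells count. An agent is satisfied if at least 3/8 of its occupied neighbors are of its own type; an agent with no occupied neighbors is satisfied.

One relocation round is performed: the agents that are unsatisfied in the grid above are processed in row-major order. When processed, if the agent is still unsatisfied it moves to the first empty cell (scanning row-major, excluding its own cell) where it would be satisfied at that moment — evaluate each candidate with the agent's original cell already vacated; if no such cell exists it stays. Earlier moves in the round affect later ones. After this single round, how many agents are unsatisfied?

Initially unsatisfied (in order): (1,3), (2,4), (4,1).
  (1,3): no empty cell satisfies it; stays.
  (2,4) → (1,1).
  (4,1) → (2,4).
Resulting grid:
% % @ %
% % @ @
% % @ @
_ % @ @
% % % %
Unsatisfied now: (1,3), (1,4).

2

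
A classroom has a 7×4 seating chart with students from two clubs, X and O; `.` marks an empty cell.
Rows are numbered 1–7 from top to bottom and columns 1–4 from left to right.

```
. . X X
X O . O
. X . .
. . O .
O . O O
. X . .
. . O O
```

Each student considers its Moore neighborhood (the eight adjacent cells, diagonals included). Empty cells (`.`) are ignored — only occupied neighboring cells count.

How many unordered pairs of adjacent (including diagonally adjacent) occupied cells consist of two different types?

9

Scan each occupied cell's neighbors to the right and below (and the two forward diagonals) so each pair is counted once.
Row 1: X(1,3)–X(1,4)= X(1,3)–O(2,4)≠ X(1,3)–O(2,2)≠ X(1,4)–O(2,4)≠  → 3/4 unlike.
Row 2: X(2,1)–O(2,2)≠ X(2,1)–X(3,2)= O(2,2)–X(3,2)≠  → 2/3 unlike.
Row 3: X(3,2)–O(4,3)≠  → 1/1 unlike.
Row 4: O(4,3)–O(5,3)= O(4,3)–O(5,4)=  → 0/2 unlike.
Row 5: O(5,1)–X(6,2)≠ O(5,3)–O(5,4)= O(5,3)–X(6,2)≠  → 2/3 unlike.
Row 6: X(6,2)–O(7,3)≠  → 1/1 unlike.
Row 7: O(7,3)–O(7,4)=  → 0/1 unlike.
Total adjacent occupied pairs: 15; unlike-type pairs: 9.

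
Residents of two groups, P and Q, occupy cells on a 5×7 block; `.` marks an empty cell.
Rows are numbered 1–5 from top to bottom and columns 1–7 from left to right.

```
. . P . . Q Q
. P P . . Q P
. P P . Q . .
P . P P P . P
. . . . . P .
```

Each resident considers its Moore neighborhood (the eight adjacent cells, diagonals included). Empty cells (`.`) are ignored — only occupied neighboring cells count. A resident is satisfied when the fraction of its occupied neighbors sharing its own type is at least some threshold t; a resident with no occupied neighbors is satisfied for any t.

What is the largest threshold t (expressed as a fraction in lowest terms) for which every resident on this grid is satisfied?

0/1

(1,3)P 2/2
(1,6)Q 2/3
(1,7)Q 2/3
(2,2)P 4/4
(2,3)P 4/4
(2,6)Q 3/4
(2,7)P 0/3
(3,2)P 5/5
(3,3)P 5/5
(3,5)Q 1/3
(4,1)P 1/1
(4,3)P 3/3
(4,4)P 3/4
(4,5)P 2/3
(4,7)P 1/1
(5,6)P 2/2
The smallest same-type fraction is 0/3 at (2,7), which reduces to 0/1. Any threshold above that leaves this resident unsatisfied.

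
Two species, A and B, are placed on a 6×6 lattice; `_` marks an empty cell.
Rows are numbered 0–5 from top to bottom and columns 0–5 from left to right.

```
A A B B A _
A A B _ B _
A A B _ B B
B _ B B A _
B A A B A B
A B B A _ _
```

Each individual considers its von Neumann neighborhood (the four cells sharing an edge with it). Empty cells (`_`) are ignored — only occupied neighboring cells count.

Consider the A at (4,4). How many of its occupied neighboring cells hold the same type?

Occupied neighbors of (4,4): (3,4)=A, (4,3)=B, (4,5)=B.
Same type (A): 1 of 3.

1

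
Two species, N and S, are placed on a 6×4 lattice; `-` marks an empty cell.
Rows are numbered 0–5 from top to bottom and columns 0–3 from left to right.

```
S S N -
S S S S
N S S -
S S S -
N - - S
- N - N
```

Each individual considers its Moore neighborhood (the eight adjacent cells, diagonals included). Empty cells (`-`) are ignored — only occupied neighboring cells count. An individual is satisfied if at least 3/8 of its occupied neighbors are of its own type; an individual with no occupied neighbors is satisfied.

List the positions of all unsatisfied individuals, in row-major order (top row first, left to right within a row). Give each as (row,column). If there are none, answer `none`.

(0,2), (2,0), (4,0), (5,3)

Row 0: (0,0)S 3/3 ok · (0,1)S 4/5 ok · (0,2)N 0/4 unhappy
Row 1: (1,0)S 4/5 ok · (1,1)S 6/8 ok · (1,2)S 5/6 ok · (1,3)S 2/3 ok
Row 2: (2,0)N 0/5 unhappy · (2,1)S 7/8 ok · (2,2)S 6/6 ok
Row 3: (3,0)S 2/4 ok · (3,1)S 4/6 ok · (3,2)S 4/4 ok
Row 4: (4,0)N 1/3 unhappy · (4,3)S 1/2 ok
Row 5: (5,1)N 1/1 ok · (5,3)N 0/1 unhappy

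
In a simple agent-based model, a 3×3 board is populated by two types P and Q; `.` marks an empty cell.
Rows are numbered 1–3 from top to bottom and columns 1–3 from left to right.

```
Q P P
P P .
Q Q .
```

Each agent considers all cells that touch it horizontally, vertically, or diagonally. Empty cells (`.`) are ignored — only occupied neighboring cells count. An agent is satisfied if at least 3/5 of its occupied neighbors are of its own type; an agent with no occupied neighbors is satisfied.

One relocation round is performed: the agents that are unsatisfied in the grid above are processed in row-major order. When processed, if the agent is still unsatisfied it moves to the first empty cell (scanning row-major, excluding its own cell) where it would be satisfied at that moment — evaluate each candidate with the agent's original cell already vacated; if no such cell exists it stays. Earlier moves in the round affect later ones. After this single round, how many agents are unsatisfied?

Initially unsatisfied (in order): (1,1), (2,1), (2,2), (3,1), (3,2).
  (1,1): no empty cell satisfies it; stays.
  (2,1) → (2,3).
  (2,2): no empty cell satisfies it; stays.
  (3,1): no empty cell satisfies it; stays.
  (3,2): no empty cell satisfies it; stays.
Resulting grid:
Q P P
. P P
Q Q .
Unsatisfied now: (1,1), (2,2), (3,1), (3,2).

4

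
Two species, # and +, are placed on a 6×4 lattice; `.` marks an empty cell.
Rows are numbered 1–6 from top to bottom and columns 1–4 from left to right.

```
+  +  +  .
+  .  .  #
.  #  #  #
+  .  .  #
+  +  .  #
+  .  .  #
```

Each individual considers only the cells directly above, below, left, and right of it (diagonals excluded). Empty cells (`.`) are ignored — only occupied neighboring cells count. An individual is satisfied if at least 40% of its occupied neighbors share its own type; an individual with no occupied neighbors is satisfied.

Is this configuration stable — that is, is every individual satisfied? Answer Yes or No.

Yes

Row 1: (1,1)+ 2/2 ✓ · (1,2)+ 2/2 ✓ · (1,3)+ 1/1 ✓
Row 2: (2,1)+ 1/1 ✓ · (2,4)# 1/1 ✓
Row 3: (3,2)# 1/1 ✓ · (3,3)# 2/2 ✓ · (3,4)# 3/3 ✓
Row 4: (4,1)+ 1/1 ✓ · (4,4)# 2/2 ✓
Row 5: (5,1)+ 3/3 ✓ · (5,2)+ 1/1 ✓ · (5,4)# 2/2 ✓
Row 6: (6,1)+ 1/1 ✓ · (6,4)# 1/1 ✓
All meet the threshold, so the configuration is stable.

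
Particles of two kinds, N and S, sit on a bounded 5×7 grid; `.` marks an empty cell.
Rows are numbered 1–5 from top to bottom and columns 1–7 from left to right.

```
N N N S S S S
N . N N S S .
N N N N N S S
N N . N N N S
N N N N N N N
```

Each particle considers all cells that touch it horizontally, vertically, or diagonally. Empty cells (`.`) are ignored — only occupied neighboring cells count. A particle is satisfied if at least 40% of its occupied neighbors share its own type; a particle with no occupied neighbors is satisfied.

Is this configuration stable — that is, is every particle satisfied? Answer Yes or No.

Yes

Row 1: (1,1)N 2/2 ok · (1,2)N 4/4 ok · (1,3)N 3/4 ok · (1,4)S 2/5 ok · (1,5)S 4/5 ok · (1,6)S 4/4 ok · (1,7)S 2/2 ok
Row 2: (2,1)N 4/4 ok · (2,3)N 6/7 ok · (2,4)N 5/8 ok · (2,5)S 5/8 ok · (2,6)S 6/7 ok
Row 3: (3,1)N 4/4 ok · (3,2)N 6/6 ok · (3,3)N 6/6 ok · (3,4)N 6/7 ok · (3,5)N 5/8 ok · (3,6)S 4/7 ok · (3,7)S 3/4 ok
Row 4: (4,1)N 5/5 ok · (4,2)N 7/7 ok · (4,4)N 7/7 ok · (4,5)N 7/8 ok · (4,6)N 5/8 ok · (4,7)S 2/5 ok
Row 5: (5,1)N 3/3 ok · (5,2)N 4/4 ok · (5,3)N 4/4 ok · (5,4)N 4/4 ok · (5,5)N 5/5 ok · (5,6)N 4/5 ok · (5,7)N 2/3 ok
All meet the threshold, so the configuration is stable.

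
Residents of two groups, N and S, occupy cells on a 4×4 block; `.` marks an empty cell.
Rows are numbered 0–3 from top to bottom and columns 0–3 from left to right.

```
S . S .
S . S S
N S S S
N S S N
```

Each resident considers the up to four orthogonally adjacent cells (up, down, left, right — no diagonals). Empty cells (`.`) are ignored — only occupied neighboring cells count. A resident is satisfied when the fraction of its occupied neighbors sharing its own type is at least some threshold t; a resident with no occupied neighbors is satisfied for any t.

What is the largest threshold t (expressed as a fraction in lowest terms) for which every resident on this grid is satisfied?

Row 0: (0,0)S 1/1 · (0,2)S 1/1
Row 1: (1,0)S 1/2 · (1,2)S 3/3 · (1,3)S 2/2
Row 2: (2,0)N 1/3 · (2,1)S 2/3 · (2,2)S 4/4 · (2,3)S 2/3
Row 3: (3,0)N 1/2 · (3,1)S 2/3 · (3,2)S 2/3 · (3,3)N 0/2
The smallest same-type fraction is 0/2 at (3,3), which reduces to 0/1. Any threshold above that leaves this resident unsatisfied.

0/1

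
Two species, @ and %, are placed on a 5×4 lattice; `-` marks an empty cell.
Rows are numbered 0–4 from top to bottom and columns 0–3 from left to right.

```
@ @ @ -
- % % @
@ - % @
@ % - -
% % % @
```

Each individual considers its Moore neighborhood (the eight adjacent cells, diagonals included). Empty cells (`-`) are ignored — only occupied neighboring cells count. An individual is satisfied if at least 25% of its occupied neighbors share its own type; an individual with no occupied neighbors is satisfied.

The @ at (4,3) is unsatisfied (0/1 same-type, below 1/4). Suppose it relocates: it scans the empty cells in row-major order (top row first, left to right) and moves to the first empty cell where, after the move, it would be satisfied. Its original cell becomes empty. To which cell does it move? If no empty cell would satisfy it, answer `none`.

(0,3)

Vacating (4,3). Empty cells in order:
  (0,3): 2/3 same-type → satisfied — stop here.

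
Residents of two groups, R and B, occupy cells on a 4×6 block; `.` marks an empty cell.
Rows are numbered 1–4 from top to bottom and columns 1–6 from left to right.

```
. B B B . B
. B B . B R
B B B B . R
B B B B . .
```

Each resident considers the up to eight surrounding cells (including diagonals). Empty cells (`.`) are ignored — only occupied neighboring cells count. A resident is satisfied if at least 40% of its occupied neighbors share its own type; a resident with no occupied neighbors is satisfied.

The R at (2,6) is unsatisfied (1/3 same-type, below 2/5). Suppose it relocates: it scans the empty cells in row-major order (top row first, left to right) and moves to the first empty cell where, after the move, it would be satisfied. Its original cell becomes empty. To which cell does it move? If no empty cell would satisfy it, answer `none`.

Vacating (2,6). Empty cells in order:
  (1,1): 0/2 same-type → still unsatisfied.
  (1,5): 0/3 same-type → still unsatisfied.
  (2,1): 0/4 same-type → still unsatisfied.
  (2,4): 0/6 same-type → still unsatisfied.
  (3,5): 1/4 same-type → still unsatisfied.
  (4,5): 1/3 same-type → still unsatisfied.
  (4,6): 1/1 same-type → satisfied — stop here.

(4,6)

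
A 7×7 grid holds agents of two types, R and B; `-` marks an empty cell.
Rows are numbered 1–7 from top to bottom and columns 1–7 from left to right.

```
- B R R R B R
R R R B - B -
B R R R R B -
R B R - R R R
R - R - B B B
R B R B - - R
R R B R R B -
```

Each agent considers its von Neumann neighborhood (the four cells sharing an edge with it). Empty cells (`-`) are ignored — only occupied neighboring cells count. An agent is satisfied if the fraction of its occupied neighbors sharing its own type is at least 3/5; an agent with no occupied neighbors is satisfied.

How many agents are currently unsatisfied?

24

Row 1: (1,2)B 0/2 not · (1,3)R 2/3 satisfied · (1,4)R 2/3 satisfied · (1,5)R 1/2 not · (1,6)B 1/3 not · (1,7)R 0/1 not
Row 2: (2,1)R 1/2 not · (2,2)R 3/4 satisfied · (2,3)R 3/4 satisfied · (2,4)B 0/3 not · (2,6)B 2/2 satisfied
Row 3: (3,1)B 0/3 not · (3,2)R 2/4 not · (3,3)R 4/4 satisfied · (3,4)R 2/3 satisfied · (3,5)R 2/3 satisfied · (3,6)B 1/3 not
Row 4: (4,1)R 1/3 not · (4,2)B 0/3 not · (4,3)R 2/3 satisfied · (4,5)R 2/3 satisfied · (4,6)R 2/4 not · (4,7)R 1/2 not
Row 5: (5,1)R 2/2 satisfied · (5,3)R 2/2 satisfied · (5,5)B 1/2 not · (5,6)B 2/3 satisfied · (5,7)B 1/3 not
Row 6: (6,1)R 2/3 satisfied · (6,2)B 0/3 not · (6,3)R 1/4 not · (6,4)B 0/2 not · (6,7)R 0/1 not
Row 7: (7,1)R 2/2 satisfied · (7,2)R 1/3 not · (7,3)B 0/3 not · (7,4)R 1/3 not · (7,5)R 1/2 not · (7,6)B 0/1 not
Unsatisfied: (1,2), (1,5), (1,6), (1,7), (2,1), (2,4), (3,1), (3,2), (3,6), (4,1), (4,2), (4,6), (4,7), (5,5), (5,7), (6,2), (6,3), (6,4), (6,7), (7,2), (7,3), (7,4), (7,5), (7,6) — 24 in total.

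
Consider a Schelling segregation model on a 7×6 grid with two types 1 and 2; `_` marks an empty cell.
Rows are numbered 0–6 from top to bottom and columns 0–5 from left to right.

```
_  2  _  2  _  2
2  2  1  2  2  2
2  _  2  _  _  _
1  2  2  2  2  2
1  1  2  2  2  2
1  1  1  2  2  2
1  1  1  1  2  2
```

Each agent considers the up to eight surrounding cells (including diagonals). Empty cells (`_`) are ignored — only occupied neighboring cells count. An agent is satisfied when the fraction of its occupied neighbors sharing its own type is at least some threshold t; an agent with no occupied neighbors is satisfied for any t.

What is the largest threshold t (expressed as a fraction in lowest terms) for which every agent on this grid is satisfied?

(0,1)2 2/3
(0,3)2 2/3
(0,5)2 2/2
(1,0)2 3/3
(1,1)2 4/5
(1,2)1 0/5
(1,3)2 3/4
(1,4)2 4/4
(1,5)2 2/2
(2,0)2 3/4
(2,2)2 5/6
(3,0)1 2/4
(3,1)2 4/7
(3,2)2 5/6
(3,3)2 6/6
(3,4)2 5/5
(3,5)2 3/3
(4,0)1 4/5
(4,1)1 5/8
(4,2)2 5/8
(4,3)2 7/8
(4,4)2 8/8
(4,5)2 5/5
(5,0)1 5/5
(5,1)1 7/8
(5,2)1 5/8
(5,3)2 5/8
(5,4)2 7/8
(5,5)2 5/5
(6,0)1 3/3
(6,1)1 5/5
(6,2)1 4/5
(6,3)1 2/5
(6,4)2 4/5
(6,5)2 3/3
The smallest same-type fraction is 0/5 at (1,2), which reduces to 0/1. Any threshold above that leaves this agent unsatisfied.

0/1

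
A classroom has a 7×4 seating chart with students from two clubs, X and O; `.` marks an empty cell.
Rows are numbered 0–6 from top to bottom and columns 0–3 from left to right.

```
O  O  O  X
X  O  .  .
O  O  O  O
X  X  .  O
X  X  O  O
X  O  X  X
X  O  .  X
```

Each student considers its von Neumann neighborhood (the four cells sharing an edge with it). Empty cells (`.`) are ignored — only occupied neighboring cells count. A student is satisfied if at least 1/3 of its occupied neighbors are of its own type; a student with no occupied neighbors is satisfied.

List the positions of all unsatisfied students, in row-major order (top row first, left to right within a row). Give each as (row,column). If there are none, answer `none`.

(0,3), (1,0), (5,1)

(0,0)O 1/2 ok
(0,1)O 3/3 ok
(0,2)O 1/2 ok
(0,3)X 0/1 unhappy
(1,0)X 0/3 unhappy
(1,1)O 2/3 ok
(2,0)O 1/3 ok
(2,1)O 3/4 ok
(2,2)O 2/2 ok
(2,3)O 2/2 ok
(3,0)X 2/3 ok
(3,1)X 2/3 ok
(3,3)O 2/2 ok
(4,0)X 3/3 ok
(4,1)X 2/4 ok
(4,2)O 1/3 ok
(4,3)O 2/3 ok
(5,0)X 2/3 ok
(5,1)O 1/4 unhappy
(5,2)X 1/3 ok
(5,3)X 2/3 ok
(6,0)X 1/2 ok
(6,1)O 1/2 ok
(6,3)X 1/1 ok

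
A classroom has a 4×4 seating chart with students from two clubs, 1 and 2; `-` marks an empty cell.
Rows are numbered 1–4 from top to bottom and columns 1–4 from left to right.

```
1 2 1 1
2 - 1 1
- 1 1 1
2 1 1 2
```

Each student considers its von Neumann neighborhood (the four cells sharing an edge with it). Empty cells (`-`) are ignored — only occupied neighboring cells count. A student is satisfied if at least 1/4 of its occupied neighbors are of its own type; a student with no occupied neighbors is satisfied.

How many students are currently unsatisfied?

(1,1)1 0/2 ✗
(1,2)2 0/2 ✗
(1,3)1 2/3 ✓
(1,4)1 2/2 ✓
(2,1)2 0/1 ✗
(2,3)1 3/3 ✓
(2,4)1 3/3 ✓
(3,2)1 2/2 ✓
(3,3)1 4/4 ✓
(3,4)1 2/3 ✓
(4,1)2 0/1 ✗
(4,2)1 2/3 ✓
(4,3)1 2/3 ✓
(4,4)2 0/2 ✗
Unsatisfied: (1,1), (1,2), (2,1), (4,1), (4,4) — 5 in total.

5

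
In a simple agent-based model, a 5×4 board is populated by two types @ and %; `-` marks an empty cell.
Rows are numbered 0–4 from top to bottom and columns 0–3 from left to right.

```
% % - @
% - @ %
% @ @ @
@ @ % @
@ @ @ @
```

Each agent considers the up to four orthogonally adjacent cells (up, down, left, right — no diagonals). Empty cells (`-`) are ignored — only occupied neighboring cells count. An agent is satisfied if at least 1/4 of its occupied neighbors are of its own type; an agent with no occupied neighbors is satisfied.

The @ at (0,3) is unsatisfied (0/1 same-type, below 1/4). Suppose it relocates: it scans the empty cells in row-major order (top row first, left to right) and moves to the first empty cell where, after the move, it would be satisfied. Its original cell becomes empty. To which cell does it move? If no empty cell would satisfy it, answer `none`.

Vacating (0,3). Empty cells in order:
  (0,2): 1/2 same-type → satisfied — stop here.

(0,2)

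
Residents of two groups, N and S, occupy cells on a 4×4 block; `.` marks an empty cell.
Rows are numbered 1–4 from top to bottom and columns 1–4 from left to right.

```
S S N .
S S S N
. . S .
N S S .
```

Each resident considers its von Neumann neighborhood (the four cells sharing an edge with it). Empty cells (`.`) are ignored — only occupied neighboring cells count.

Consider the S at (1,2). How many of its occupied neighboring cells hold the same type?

2

Occupied neighbors of (1,2): (2,2)=S, (1,1)=S, (1,3)=N.
Same type (S): 2 of 3.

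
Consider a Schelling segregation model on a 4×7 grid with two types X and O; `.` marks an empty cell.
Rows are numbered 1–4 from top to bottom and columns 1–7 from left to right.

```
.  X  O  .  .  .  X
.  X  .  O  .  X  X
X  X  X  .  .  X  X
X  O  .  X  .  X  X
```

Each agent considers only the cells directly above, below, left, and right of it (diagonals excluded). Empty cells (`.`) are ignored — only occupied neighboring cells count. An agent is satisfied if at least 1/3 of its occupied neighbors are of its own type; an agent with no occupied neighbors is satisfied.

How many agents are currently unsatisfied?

Row 1: (1,2)X 1/2 ✓ · (1,3)O 0/1 ✗ · (1,7)X 1/1 ✓
Row 2: (2,2)X 2/2 ✓ · (2,4)O 0/0 ✓ · (2,6)X 2/2 ✓ · (2,7)X 3/3 ✓
Row 3: (3,1)X 2/2 ✓ · (3,2)X 3/4 ✓ · (3,3)X 1/1 ✓ · (3,6)X 3/3 ✓ · (3,7)X 3/3 ✓
Row 4: (4,1)X 1/2 ✓ · (4,2)O 0/2 ✗ · (4,4)X 0/0 ✓ · (4,6)X 2/2 ✓ · (4,7)X 2/2 ✓
Unsatisfied: (1,3), (4,2) — 2 in total.

2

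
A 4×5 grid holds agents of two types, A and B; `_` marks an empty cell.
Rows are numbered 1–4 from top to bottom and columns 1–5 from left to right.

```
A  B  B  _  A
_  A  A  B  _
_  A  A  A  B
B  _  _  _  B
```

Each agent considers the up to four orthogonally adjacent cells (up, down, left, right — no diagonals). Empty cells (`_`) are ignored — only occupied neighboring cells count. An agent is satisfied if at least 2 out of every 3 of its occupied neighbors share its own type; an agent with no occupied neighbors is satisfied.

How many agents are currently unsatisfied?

7

(1,1)A 0/1 ✗
(1,2)B 1/3 ✗
(1,3)B 1/2 ✗
(1,5)A 0/0 ✓
(2,2)A 2/3 ✓
(2,3)A 2/4 ✗
(2,4)B 0/2 ✗
(3,2)A 2/2 ✓
(3,3)A 3/3 ✓
(3,4)A 1/3 ✗
(3,5)B 1/2 ✗
(4,1)B 0/0 ✓
(4,5)B 1/1 ✓
Unsatisfied: (1,1), (1,2), (1,3), (2,3), (2,4), (3,4), (3,5) — 7 in total.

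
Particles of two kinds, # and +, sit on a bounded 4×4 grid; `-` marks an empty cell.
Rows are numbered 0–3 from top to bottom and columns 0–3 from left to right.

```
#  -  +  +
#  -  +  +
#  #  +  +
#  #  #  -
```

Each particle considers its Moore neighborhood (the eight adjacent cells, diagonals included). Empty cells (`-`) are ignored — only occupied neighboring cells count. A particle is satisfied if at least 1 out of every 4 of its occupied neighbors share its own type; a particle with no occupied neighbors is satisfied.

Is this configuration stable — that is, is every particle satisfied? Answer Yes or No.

Row 0: (0,0)# 1/1 ✓ · (0,2)+ 3/3 ✓ · (0,3)+ 3/3 ✓
Row 1: (1,0)# 3/3 ✓ · (1,2)+ 5/6 ✓ · (1,3)+ 5/5 ✓
Row 2: (2,0)# 4/4 ✓ · (2,1)# 5/7 ✓ · (2,2)+ 3/6 ✓ · (2,3)+ 3/4 ✓
Row 3: (3,0)# 3/3 ✓ · (3,1)# 4/5 ✓ · (3,2)# 2/4 ✓
All meet the threshold, so the configuration is stable.

Yes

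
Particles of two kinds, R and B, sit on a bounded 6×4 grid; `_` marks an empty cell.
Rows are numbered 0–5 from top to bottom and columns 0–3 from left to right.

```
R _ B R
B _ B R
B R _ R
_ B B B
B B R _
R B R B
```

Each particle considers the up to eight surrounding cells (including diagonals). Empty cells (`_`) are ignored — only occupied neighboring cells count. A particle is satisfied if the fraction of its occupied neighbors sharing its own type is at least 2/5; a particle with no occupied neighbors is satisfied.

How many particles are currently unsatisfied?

12

(0,0)R 0/1 ✗
(0,2)B 1/3 ✗
(0,3)R 1/3 ✗
(1,0)B 1/3 ✗
(1,2)B 1/5 ✗
(1,3)R 2/4 ✓
(2,0)B 2/3 ✓
(2,1)R 0/5 ✗
(2,3)R 1/4 ✗
(3,1)B 4/6 ✓
(3,2)B 3/6 ✓
(3,3)B 1/3 ✗
(4,0)B 3/4 ✓
(4,1)B 4/7 ✓
(4,2)R 1/7 ✗
(5,0)R 0/3 ✗
(5,1)B 2/5 ✓
(5,2)R 1/4 ✗
(5,3)B 0/2 ✗
Unsatisfied: (0,0), (0,2), (0,3), (1,0), (1,2), (2,1), (2,3), (3,3), (4,2), (5,0), (5,2), (5,3) — 12 in total.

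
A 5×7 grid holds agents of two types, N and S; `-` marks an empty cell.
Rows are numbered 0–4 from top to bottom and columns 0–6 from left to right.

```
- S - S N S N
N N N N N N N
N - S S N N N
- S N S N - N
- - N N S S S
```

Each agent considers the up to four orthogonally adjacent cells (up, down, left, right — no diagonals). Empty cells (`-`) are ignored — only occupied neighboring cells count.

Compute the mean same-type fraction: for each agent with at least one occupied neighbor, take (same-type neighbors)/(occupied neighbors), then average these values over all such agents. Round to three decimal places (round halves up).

0.554

Row 0: (0,1)S 0/1 · (0,3)S 0/2 · (0,4)N 1/3 · (0,5)S 0/3 · (0,6)N 1/2
Row 1: (1,0)N 2/2 · (1,1)N 2/3 · (1,2)N 2/3 · (1,3)N 2/4 · (1,4)N 4/4 · (1,5)N 3/4 · (1,6)N 3/3
Row 2: (2,0)N 1/1 · (2,2)S 1/3 · (2,3)S 2/4 · (2,4)N 3/4 · (2,5)N 3/3 · (2,6)N 3/3
Row 3: (3,1)S 0/1 · (3,2)N 1/4 · (3,3)S 1/4 · (3,4)N 1/3 · (3,6)N 1/2
Row 4: (4,2)N 2/2 · (4,3)N 1/3 · (4,4)S 1/3 · (4,5)S 2/2 · (4,6)S 1/2
Sum over 28 agents: 0/1 + 0/2 + 1/3 + 0/3 + 1/2 + 2/2 + 2/3 + 2/3 + 2/4 + 4/4 + 3/4 + 3/3 + 1/1 + 1/3 + 2/4 + 3/4 + 3/3 + 3/3 + 0/1 + 1/4 + 1/4 + 1/3 + 1/2 + 2/2 + 1/3 + 1/3 + 2/2 + 1/2 = 31/2; mean = 31/2 ÷ 28 = 31/56 = 0.553571… → 0.554.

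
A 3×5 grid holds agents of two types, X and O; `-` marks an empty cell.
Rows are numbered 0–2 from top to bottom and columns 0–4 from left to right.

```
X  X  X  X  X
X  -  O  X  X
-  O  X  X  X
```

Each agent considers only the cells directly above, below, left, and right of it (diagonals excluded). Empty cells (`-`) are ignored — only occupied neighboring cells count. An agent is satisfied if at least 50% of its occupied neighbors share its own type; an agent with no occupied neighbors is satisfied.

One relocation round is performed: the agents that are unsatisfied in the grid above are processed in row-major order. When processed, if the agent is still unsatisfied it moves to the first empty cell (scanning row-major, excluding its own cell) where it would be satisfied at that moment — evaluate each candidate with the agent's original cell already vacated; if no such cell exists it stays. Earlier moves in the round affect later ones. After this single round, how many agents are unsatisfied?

0

Initially unsatisfied (in order): (1,2), (2,1), (2,2).
  (1,2) → (2,0).
  (2,1): now satisfied by earlier moves; stays.
  (2,2): now satisfied by earlier moves; stays.
Resulting grid:
X X X X X
X - - X X
O O X X X
All satisfied now.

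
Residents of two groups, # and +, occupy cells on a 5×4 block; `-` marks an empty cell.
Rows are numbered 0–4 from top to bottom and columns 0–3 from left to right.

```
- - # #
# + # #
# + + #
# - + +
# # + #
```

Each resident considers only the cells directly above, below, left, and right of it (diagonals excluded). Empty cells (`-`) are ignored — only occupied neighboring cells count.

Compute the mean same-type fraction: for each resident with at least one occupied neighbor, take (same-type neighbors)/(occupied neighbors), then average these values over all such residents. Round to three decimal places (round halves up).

(0,2)# 2/2
(0,3)# 2/2
(1,0)# 1/2
(1,1)+ 1/3
(1,2)# 2/4
(1,3)# 3/3
(2,0)# 2/3
(2,1)+ 2/3
(2,2)+ 2/4
(2,3)# 1/3
(3,0)# 2/2
(3,2)+ 3/3
(3,3)+ 1/3
(4,0)# 2/2
(4,1)# 1/2
(4,2)+ 1/3
(4,3)# 0/2
Sum over 17 residents: 2/2 + 2/2 + 1/2 + 1/3 + 2/4 + 3/3 + 2/3 + 2/3 + 2/4 + 1/3 + 2/2 + 3/3 + 1/3 + 2/2 + 1/2 + 1/3 + 0/2 = 32/3; mean = 32/3 ÷ 17 = 32/51 = 0.627450… → 0.627.

0.627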